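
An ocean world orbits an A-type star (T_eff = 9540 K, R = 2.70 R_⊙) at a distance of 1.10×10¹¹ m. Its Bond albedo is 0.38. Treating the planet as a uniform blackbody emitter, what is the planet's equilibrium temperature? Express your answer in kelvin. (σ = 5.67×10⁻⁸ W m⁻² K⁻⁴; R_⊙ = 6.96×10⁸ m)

T_eq ≈ 782 K

R_⋆ = 2.70 × 6.96×10⁸ = 1.88×10⁹ m.
L = 4πR_⋆²σT_⋆⁴ = 4π(1.88×10⁹)² × 5.67×10⁻⁸ × (9540)⁴ = 2.08×10²⁸ W.
S = L/(4πd²) = 1.37×10⁵ W m⁻².
Energy balance: absorbed = emitted ⇒ πR²·S(1−A) = 4πR²·σT_eq⁴, so T_eq⁴ = S(1−A)/(4σ).
T_eq = [1.37×10⁵ × 0.62 / (4 × 5.67×10⁻⁸)]^(1/4) = (3.75×10¹¹)^(1/4) = 782 K.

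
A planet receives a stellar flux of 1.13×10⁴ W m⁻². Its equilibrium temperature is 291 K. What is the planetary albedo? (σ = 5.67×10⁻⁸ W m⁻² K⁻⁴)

A ≈ 0.86

From T_eq⁴ = S(1−A)/(4σ): 1−A = 4σT_eq⁴/S.
1−A = 4 × 5.67×10⁻⁸ × (291)⁴ / 1.13×10⁴ = 0.144.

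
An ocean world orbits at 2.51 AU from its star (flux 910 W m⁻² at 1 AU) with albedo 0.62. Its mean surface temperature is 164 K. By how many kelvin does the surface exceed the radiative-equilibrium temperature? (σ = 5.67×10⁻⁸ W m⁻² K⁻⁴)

S = 910/2.51² = 144.4 W m⁻².
T_eq = [S(1−A)/(4σ)]^(1/4) = [144.4×0.38/(4×5.67×10⁻⁸)]^(1/4) = 124.7 K.
ΔT = T_surf − T_eq = 164 − 124.7.

ΔT ≈ 39.3 K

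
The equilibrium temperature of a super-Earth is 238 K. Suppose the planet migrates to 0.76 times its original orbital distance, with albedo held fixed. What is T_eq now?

T_eq ∝ L^(1/4) · d^(−1/2).
T′ = 238 / 0.76^(1/2) = 273 K.

T_eq ≈ 273 K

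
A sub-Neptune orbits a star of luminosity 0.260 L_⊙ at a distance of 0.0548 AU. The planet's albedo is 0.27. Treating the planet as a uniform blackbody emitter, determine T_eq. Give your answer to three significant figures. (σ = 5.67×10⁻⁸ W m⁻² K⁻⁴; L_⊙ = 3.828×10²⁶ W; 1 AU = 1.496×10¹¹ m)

d = 0.0548 AU = 8.20×10⁹ m.
L = 0.260 × 3.828×10²⁶ = 9.95×10²⁵ W.
Flux: S = L/(4πd²) = 9.95×10²⁵/(4π×(8.20×10⁹)²) = 1.18×10⁵ W m⁻².
Energy balance: absorbed = emitted ⇒ πR²·S(1−A) = 4πR²·σT_eq⁴, so T_eq⁴ = S(1−A)/(4σ).
T_eq = [1.18×10⁵ × 0.73 / (4 × 5.67×10⁻⁸)]^(1/4) = (3.79×10¹¹)^(1/4) = 785 K.

T_eq ≈ 785 K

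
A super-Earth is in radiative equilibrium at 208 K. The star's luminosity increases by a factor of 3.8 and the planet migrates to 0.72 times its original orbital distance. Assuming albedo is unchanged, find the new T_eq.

T_eq ∝ L^(1/4) · d^(−1/2).
T′ = 208 × 3.8^(1/4) / 0.72^(1/2) = 342 K.

T_eq ≈ 342 K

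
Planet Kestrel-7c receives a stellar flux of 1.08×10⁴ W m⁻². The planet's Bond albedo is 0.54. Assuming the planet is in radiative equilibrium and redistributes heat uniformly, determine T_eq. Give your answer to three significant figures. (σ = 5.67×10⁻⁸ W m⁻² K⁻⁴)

T_eq ≈ 385 K

Energy balance: absorbed = emitted ⇒ πR²·S(1−A) = 4πR²·σT_eq⁴, so T_eq⁴ = S(1−A)/(4σ).
T_eq = [1.08×10⁴ × 0.46 / (4 × 5.67×10⁻⁸)]^(1/4) = (2.19×10¹⁰)^(1/4) = 385 K.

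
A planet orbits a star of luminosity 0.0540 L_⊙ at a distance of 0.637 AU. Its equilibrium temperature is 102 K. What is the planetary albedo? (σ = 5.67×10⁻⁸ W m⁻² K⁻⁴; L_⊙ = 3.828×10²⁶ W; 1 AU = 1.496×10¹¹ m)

d = 0.637 AU = 9.53×10¹⁰ m.
L = 0.0540 × 3.828×10²⁶ = 2.07×10²⁵ W.
Flux: S = L/(4πd²) = 2.07×10²⁵/(4π×(9.53×10¹⁰)²) = 181 W m⁻².
From T_eq⁴ = S(1−A)/(4σ): 1−A = 4σT_eq⁴/S.
1−A = 4 × 5.67×10⁻⁸ × (102)⁴ / 181 = 0.136.

A ≈ 0.86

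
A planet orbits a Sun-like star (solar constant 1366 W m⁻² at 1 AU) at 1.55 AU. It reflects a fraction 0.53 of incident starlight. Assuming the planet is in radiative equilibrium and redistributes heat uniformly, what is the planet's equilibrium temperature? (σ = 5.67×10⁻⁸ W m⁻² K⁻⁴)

T_eq ≈ 185 K

Flux at 1.55 AU: S = 1366/1.55² = 569 W m⁻².
Energy balance: absorbed = emitted ⇒ πR²·S(1−A) = 4πR²·σT_eq⁴, so T_eq⁴ = S(1−A)/(4σ).
T_eq = [569 × 0.47 / (4 × 5.67×10⁻⁸)]^(1/4) = (1.18×10⁹)^(1/4) = 185 K.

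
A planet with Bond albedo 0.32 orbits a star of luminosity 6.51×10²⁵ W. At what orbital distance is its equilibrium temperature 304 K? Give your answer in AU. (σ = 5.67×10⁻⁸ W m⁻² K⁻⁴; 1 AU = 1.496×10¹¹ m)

From T_eq⁴ = L(1−A)/(16πσd²): d = √[L(1−A)/(16πσT_eq⁴)].
d = √[6.51×10²⁵ × 0.68 / (16π × 5.67×10⁻⁸ × (304)⁴)] = 4.26×10¹⁰ m = 0.285 AU.

d ≈ 0.285 AU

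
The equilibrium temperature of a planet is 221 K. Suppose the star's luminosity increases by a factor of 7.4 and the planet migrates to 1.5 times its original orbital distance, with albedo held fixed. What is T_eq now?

T_eq ≈ 298 K

T_eq ∝ L^(1/4) · d^(−1/2).
T′ = 221 × 7.4^(1/4) / 1.5^(1/2) = 298 K.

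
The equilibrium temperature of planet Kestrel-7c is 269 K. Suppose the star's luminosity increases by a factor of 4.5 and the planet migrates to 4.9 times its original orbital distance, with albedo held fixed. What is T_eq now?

T_eq ≈ 177 K

T_eq ∝ L^(1/4) · d^(−1/2).
T′ = 269 × 4.5^(1/4) / 4.9^(1/2) = 177 K.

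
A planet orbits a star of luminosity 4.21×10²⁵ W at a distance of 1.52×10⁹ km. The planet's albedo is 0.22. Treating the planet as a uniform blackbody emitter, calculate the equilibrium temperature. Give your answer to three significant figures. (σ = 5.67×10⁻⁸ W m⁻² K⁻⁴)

d = 1.52×10⁹ km = 1.52×10¹² m.
Flux: S = L/(4πd²) = 4.21×10²⁵/(4π×(1.52×10¹²)²) = 1.45 W m⁻².
Energy balance: absorbed = emitted ⇒ πR²·S(1−A) = 4πR²·σT_eq⁴, so T_eq⁴ = S(1−A)/(4σ).
T_eq = [1.45 × 0.78 / (4 × 5.67×10⁻⁸)]^(1/4) = (4.99×10⁶)^(1/4) = 47.3 K.

T_eq ≈ 47.3 K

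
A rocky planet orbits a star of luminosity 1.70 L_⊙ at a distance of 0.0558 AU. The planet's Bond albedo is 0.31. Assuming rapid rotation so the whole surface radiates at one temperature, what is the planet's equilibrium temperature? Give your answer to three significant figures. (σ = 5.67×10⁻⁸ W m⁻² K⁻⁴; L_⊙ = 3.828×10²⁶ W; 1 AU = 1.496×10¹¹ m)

d = 0.0558 AU = 8.35×10⁹ m.
L = 1.70 × 3.828×10²⁶ = 6.51×10²⁶ W.
Flux: S = L/(4πd²) = 6.51×10²⁶/(4π×(8.35×10⁹)²) = 7.43×10⁵ W m⁻².
Energy balance: absorbed = emitted ⇒ πR²·S(1−A) = 4πR²·σT_eq⁴, so T_eq⁴ = S(1−A)/(4σ).
T_eq = [7.43×10⁵ × 0.69 / (4 × 5.67×10⁻⁸)]^(1/4) = (2.26×10¹²)^(1/4) = 1230 K.

T_eq ≈ 1230 K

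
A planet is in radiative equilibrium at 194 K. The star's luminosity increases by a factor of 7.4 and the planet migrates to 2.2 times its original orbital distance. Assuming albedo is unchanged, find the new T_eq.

T_eq ≈ 216 K

T_eq ∝ L^(1/4) · d^(−1/2).
T′ = 194 × 7.4^(1/4) / 2.2^(1/2) = 216 K.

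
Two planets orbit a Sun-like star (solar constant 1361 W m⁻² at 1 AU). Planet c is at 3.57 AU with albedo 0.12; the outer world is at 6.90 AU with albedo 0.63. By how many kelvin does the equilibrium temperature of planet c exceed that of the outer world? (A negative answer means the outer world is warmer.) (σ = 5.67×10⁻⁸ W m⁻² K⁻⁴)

T_eq = [S₀(1−A)/(4σd²)]^(1/4), so T ∝ (1−A)^(1/4) / √d.
T₁ = [1361×0.88/(4×5.67×10⁻⁸×3.57²)]^(1/4) = 142.67 K.
T₂ = [1361×0.37/(4×5.67×10⁻⁸×6.90²)]^(1/4) = 82.64 K.

ΔT ≈ 60.0 K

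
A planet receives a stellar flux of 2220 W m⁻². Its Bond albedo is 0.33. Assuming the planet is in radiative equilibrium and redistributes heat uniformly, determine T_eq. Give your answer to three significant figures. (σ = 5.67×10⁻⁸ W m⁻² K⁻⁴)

T_eq ≈ 285 K

Energy balance: absorbed = emitted ⇒ πR²·S(1−A) = 4πR²·σT_eq⁴, so T_eq⁴ = S(1−A)/(4σ).
T_eq = [2220 × 0.67 / (4 × 5.67×10⁻⁸)]^(1/4) = (6.56×10⁹)^(1/4) = 285 K.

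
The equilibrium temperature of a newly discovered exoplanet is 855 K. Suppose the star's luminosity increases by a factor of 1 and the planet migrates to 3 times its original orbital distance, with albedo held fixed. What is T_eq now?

T_eq ∝ L^(1/4) · d^(−1/2).
T′ = 855 × 1^(1/4) / 3^(1/2) = 494 K.

T_eq ≈ 494 K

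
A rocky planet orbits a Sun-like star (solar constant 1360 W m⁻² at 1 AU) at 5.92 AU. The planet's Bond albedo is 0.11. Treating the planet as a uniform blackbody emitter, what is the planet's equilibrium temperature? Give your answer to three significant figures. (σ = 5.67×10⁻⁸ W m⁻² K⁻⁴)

Flux at 5.92 AU: S = 1360/5.92² = 38.8 W m⁻².
Energy balance: absorbed = emitted ⇒ πR²·S(1−A) = 4πR²·σT_eq⁴, so T_eq⁴ = S(1−A)/(4σ).
T_eq = [38.8 × 0.89 / (4 × 5.67×10⁻⁸)]^(1/4) = (1.52×10⁸)^(1/4) = 111 K.

T_eq ≈ 111 K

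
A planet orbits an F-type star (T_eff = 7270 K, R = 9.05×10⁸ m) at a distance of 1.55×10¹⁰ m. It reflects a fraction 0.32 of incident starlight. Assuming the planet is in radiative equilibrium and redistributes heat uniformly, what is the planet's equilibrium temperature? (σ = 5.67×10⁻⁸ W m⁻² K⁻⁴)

L = 4πR_⋆²σT_⋆⁴ = 4π(9.05×10⁸)² × 5.67×10⁻⁸ × (7270)⁴ = 1.63×10²⁷ W.
S = L/(4πd²) = 5.40×10⁵ W m⁻².
Energy balance: absorbed = emitted ⇒ πR²·S(1−A) = 4πR²·σT_eq⁴, so T_eq⁴ = S(1−A)/(4σ).
T_eq = [5.40×10⁵ × 0.68 / (4 × 5.67×10⁻⁸)]^(1/4) = (1.62×10¹²)^(1/4) = 1130 K.

T_eq ≈ 1130 K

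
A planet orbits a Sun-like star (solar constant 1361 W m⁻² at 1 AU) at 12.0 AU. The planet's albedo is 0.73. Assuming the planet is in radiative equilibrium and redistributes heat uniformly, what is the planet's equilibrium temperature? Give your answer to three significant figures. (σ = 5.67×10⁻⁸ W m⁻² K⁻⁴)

Flux at 12.0 AU: S = 1361/12.0² = 9.45 W m⁻².
Energy balance: absorbed = emitted ⇒ πR²·S(1−A) = 4πR²·σT_eq⁴, so T_eq⁴ = S(1−A)/(4σ).
T_eq = [9.45 × 0.27 / (4 × 5.67×10⁻⁸)]^(1/4) = (1.13×10⁷)^(1/4) = 57.9 K.

T_eq ≈ 57.9 K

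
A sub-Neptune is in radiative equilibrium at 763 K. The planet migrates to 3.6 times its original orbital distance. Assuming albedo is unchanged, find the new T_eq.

T_eq ∝ L^(1/4) · d^(−1/2).
T′ = 763 / 3.6^(1/2) = 402 K.

T_eq ≈ 402 K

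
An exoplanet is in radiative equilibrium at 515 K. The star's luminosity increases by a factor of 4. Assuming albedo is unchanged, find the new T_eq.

T_eq ≈ 728 K

T_eq ∝ L^(1/4) · d^(−1/2).
T′ = 515 × 4^(1/4) = 728 K.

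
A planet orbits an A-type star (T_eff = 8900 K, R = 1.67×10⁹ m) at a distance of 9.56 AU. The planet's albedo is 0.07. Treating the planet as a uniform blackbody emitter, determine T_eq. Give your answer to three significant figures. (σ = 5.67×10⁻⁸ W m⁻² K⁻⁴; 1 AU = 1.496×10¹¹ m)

d = 9.56 AU = 1.43×10¹² m.
L = 4πR_⋆²σT_⋆⁴ = 4π(1.67×10⁹)² × 5.67×10⁻⁸ × (8900)⁴ = 1.25×10²⁸ W.
S = L/(4πd²) = 485 W m⁻².
Energy balance: absorbed = emitted ⇒ πR²·S(1−A) = 4πR²·σT_eq⁴, so T_eq⁴ = S(1−A)/(4σ).
T_eq = [485 × 0.93 / (4 × 5.67×10⁻⁸)]^(1/4) = (1.99×10⁹)^(1/4) = 211 K.

T_eq ≈ 211 K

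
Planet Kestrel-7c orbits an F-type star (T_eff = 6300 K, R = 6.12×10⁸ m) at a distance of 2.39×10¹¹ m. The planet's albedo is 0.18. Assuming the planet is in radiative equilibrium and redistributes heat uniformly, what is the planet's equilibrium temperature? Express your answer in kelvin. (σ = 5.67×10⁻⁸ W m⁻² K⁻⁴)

L = 4πR_⋆²σT_⋆⁴ = 4π(6.12×10⁸)² × 5.67×10⁻⁸ × (6300)⁴ = 4.20×10²⁶ W.
S = L/(4πd²) = 586 W m⁻².
Energy balance: absorbed = emitted ⇒ πR²·S(1−A) = 4πR²·σT_eq⁴, so T_eq⁴ = S(1−A)/(4σ).
T_eq = [586 × 0.82 / (4 × 5.67×10⁻⁸)]^(1/4) = (2.12×10⁹)^(1/4) = 215 K.

T_eq ≈ 215 K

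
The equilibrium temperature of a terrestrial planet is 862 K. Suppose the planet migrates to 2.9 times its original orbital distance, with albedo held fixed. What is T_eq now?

T_eq ∝ L^(1/4) · d^(−1/2).
T′ = 862 / 2.9^(1/2) = 506 K.

T_eq ≈ 506 K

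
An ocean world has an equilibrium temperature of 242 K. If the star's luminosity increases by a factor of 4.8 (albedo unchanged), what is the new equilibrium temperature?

T_eq ∝ L^(1/4) · d^(−1/2).
T′ = 242 × 4.8^(1/4) = 358 K.

T_eq ≈ 358 K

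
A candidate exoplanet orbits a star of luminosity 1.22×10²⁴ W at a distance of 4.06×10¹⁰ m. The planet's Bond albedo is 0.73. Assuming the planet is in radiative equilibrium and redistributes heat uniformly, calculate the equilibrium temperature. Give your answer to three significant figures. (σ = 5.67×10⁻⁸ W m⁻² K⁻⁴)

T_eq ≈ 91.5 K

Flux: S = L/(4πd²) = 1.22×10²⁴/(4π×(4.06×10¹⁰)²) = 58.9 W m⁻².
Energy balance: absorbed = emitted ⇒ πR²·S(1−A) = 4πR²·σT_eq⁴, so T_eq⁴ = S(1−A)/(4σ).
T_eq = [58.9 × 0.27 / (4 × 5.67×10⁻⁸)]^(1/4) = (7.01×10⁷)^(1/4) = 91.5 K.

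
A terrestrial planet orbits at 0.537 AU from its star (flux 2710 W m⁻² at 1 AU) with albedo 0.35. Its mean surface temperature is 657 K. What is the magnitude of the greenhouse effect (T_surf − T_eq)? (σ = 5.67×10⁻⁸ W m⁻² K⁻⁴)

ΔT ≈ 251.9 K

S = 2710/0.537² = 9398 W m⁻².
T_eq = [S(1−A)/(4σ)]^(1/4) = [9398×0.65/(4×5.67×10⁻⁸)]^(1/4) = 405.1 K.
ΔT = T_surf − T_eq = 657 − 405.1.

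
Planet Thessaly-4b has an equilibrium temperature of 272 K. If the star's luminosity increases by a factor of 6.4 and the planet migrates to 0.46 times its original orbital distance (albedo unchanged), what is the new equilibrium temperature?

T_eq ≈ 638 K

T_eq ∝ L^(1/4) · d^(−1/2).
T′ = 272 × 6.4^(1/4) / 0.46^(1/2) = 638 K.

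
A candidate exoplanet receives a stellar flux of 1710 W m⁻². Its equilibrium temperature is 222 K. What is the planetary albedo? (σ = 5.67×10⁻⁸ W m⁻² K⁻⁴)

A ≈ 0.68

From T_eq⁴ = S(1−A)/(4σ): 1−A = 4σT_eq⁴/S.
1−A = 4 × 5.67×10⁻⁸ × (222)⁴ / 1710 = 0.322.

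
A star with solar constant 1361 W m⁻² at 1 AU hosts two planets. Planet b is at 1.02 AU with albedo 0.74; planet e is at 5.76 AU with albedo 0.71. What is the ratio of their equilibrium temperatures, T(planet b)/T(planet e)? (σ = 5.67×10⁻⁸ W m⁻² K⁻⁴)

T₁/T₂ ≈ 2.312

T_eq = [S₀(1−A)/(4σd²)]^(1/4), so T ∝ (1−A)^(1/4) / √d.
T₁ = [1361×0.26/(4×5.67×10⁻⁸×1.02²)]^(1/4) = 196.79 K.
T₂ = [1361×0.29/(4×5.67×10⁻⁸×5.76²)]^(1/4) = 85.10 K.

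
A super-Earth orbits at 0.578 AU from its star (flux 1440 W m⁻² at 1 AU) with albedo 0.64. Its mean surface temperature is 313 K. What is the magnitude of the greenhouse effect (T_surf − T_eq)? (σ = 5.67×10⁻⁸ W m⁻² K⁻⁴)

ΔT ≈ 25.4 K

S = 1440/0.578² = 4310 W m⁻².
T_eq = [S(1−A)/(4σ)]^(1/4) = [4310×0.36/(4×5.67×10⁻⁸)]^(1/4) = 287.6 K.
ΔT = T_surf − T_eq = 313 − 287.6.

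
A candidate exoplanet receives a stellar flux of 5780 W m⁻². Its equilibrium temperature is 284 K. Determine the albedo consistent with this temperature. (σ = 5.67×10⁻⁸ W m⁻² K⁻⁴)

From T_eq⁴ = S(1−A)/(4σ): 1−A = 4σT_eq⁴/S.
1−A = 4 × 5.67×10⁻⁸ × (284)⁴ / 5780 = 0.255.

A ≈ 0.74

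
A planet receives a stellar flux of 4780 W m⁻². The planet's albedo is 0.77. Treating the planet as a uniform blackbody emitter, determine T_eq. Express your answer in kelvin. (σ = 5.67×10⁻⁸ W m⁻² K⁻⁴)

T_eq ≈ 264 K

Energy balance: absorbed = emitted ⇒ πR²·S(1−A) = 4πR²·σT_eq⁴, so T_eq⁴ = S(1−A)/(4σ).
T_eq = [4780 × 0.23 / (4 × 5.67×10⁻⁸)]^(1/4) = (4.85×10⁹)^(1/4) = 264 K.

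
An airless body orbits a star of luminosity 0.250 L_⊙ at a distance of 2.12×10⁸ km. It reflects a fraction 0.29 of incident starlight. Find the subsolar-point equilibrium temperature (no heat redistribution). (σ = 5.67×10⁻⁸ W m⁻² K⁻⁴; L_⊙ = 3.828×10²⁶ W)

d = 2.12×10⁸ km = 2.12×10¹¹ m.
L = 0.250 × 3.828×10²⁶ = 9.57×10²⁵ W.
Flux: S = L/(4πd²) = 9.57×10²⁵/(4π×(2.12×10¹¹)²) = 169 W m⁻².
At the subsolar point the surface absorbs S(1−A) and emits σT⁴ per unit area — no factor of 4, since only the local patch is in balance.
T = [169 × 0.71 / 5.67×10⁻⁸]^(1/4) = (2.12×10⁹)^(1/4) = 215 K.

T_ss ≈ 215 K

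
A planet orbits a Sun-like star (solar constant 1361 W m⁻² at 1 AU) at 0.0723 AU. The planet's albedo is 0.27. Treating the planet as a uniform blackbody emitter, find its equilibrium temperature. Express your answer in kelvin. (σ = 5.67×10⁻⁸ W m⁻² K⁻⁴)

T_eq ≈ 957 K

Flux at 0.0723 AU: S = 1361/0.0723² = 2.60×10⁵ W m⁻².
Energy balance: absorbed = emitted ⇒ πR²·S(1−A) = 4πR²·σT_eq⁴, so T_eq⁴ = S(1−A)/(4σ).
T_eq = [2.60×10⁵ × 0.73 / (4 × 5.67×10⁻⁸)]^(1/4) = (8.38×10¹¹)^(1/4) = 957 K.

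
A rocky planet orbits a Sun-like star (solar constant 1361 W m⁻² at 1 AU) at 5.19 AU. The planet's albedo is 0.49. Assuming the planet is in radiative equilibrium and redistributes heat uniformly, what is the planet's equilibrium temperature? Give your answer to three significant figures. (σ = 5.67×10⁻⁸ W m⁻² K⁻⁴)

Flux at 5.19 AU: S = 1361/5.19² = 50.5 W m⁻².
Energy balance: absorbed = emitted ⇒ πR²·S(1−A) = 4πR²·σT_eq⁴, so T_eq⁴ = S(1−A)/(4σ).
T_eq = [50.5 × 0.51 / (4 × 5.67×10⁻⁸)]^(1/4) = (1.14×10⁸)^(1/4) = 103 K.

T_eq ≈ 103 K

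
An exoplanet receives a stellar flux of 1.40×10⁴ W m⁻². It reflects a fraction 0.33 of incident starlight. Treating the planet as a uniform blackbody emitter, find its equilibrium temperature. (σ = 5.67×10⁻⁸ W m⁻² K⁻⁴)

Energy balance: absorbed = emitted ⇒ πR²·S(1−A) = 4πR²·σT_eq⁴, so T_eq⁴ = S(1−A)/(4σ).
T_eq = [1.40×10⁴ × 0.67 / (4 × 5.67×10⁻⁸)]^(1/4) = (4.14×10¹⁰)^(1/4) = 451 K.

T_eq ≈ 451 K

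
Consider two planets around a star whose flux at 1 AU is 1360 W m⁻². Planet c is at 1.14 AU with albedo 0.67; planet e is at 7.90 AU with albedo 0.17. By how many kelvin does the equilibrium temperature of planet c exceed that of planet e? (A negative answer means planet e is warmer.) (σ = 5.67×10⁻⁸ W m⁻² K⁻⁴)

ΔT ≈ 103.0 K

T_eq = [S₀(1−A)/(4σd²)]^(1/4), so T ∝ (1−A)^(1/4) / √d.
T₁ = [1360×0.33/(4×5.67×10⁻⁸×1.14²)]^(1/4) = 197.54 K.
T₂ = [1360×0.83/(4×5.67×10⁻⁸×7.90²)]^(1/4) = 94.50 K.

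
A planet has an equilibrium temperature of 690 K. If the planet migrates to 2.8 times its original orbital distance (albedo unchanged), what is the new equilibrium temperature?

T_eq ≈ 412 K

T_eq ∝ L^(1/4) · d^(−1/2).
T′ = 690 / 2.8^(1/2) = 412 K.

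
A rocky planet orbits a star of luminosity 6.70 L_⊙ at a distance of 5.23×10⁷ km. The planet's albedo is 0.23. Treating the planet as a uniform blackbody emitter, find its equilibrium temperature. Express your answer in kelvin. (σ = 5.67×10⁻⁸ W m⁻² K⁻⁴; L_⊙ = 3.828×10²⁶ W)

T_eq ≈ 709 K

d = 5.23×10⁷ km = 5.23×10¹⁰ m.
L = 6.70 × 3.828×10²⁶ = 2.56×10²⁷ W.
Flux: S = L/(4πd²) = 2.56×10²⁷/(4π×(5.23×10¹⁰)²) = 7.46×10⁴ W m⁻².
Energy balance: absorbed = emitted ⇒ πR²·S(1−A) = 4πR²·σT_eq⁴, so T_eq⁴ = S(1−A)/(4σ).
T_eq = [7.46×10⁴ × 0.77 / (4 × 5.67×10⁻⁸)]^(1/4) = (2.53×10¹¹)^(1/4) = 709 K.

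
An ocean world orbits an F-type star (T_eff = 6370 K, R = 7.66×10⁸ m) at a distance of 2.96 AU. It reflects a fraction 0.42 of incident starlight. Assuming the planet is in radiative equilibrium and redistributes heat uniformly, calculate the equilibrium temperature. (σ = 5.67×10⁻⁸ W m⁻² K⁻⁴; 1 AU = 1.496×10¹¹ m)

d = 2.96 AU = 4.43×10¹¹ m.
L = 4πR_⋆²σT_⋆⁴ = 4π(7.66×10⁸)² × 5.67×10⁻⁸ × (6370)⁴ = 6.88×10²⁶ W.
S = L/(4πd²) = 279 W m⁻².
Energy balance: absorbed = emitted ⇒ πR²·S(1−A) = 4πR²·σT_eq⁴, so T_eq⁴ = S(1−A)/(4σ).
T_eq = [279 × 0.58 / (4 × 5.67×10⁻⁸)]^(1/4) = (7.14×10⁸)^(1/4) = 163 K.

T_eq ≈ 163 K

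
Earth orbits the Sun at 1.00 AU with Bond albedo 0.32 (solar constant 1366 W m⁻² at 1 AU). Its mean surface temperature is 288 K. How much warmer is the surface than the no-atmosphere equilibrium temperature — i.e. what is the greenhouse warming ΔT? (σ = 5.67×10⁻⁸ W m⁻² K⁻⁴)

ΔT ≈ 35.0 K

S = 1366/1.00² = 1366 W m⁻².
T_eq = [S(1−A)/(4σ)]^(1/4) = [1366×0.68/(4×5.67×10⁻⁸)]^(1/4) = 253.0 K.
ΔT = T_surf − T_eq = 288 − 253.0.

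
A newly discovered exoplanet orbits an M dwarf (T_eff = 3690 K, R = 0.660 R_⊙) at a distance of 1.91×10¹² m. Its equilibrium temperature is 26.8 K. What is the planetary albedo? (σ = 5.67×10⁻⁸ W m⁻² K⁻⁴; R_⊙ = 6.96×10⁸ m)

A ≈ 0.81

R_⋆ = 0.660 × 6.96×10⁸ = 4.59×10⁸ m.
L = 4πR_⋆²σT_⋆⁴ = 4π(4.59×10⁸)² × 5.67×10⁻⁸ × (3690)⁴ = 2.79×10²⁵ W.
S = L/(4πd²) = 0.608 W m⁻².
From T_eq⁴ = S(1−A)/(4σ): 1−A = 4σT_eq⁴/S.
1−A = 4 × 5.67×10⁻⁸ × (26.8)⁴ / 0.608 = 0.192.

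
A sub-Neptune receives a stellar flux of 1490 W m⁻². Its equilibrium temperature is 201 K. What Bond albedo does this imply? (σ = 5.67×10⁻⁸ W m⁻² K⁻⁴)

A ≈ 0.75

From T_eq⁴ = S(1−A)/(4σ): 1−A = 4σT_eq⁴/S.
1−A = 4 × 5.67×10⁻⁸ × (201)⁴ / 1490 = 0.248.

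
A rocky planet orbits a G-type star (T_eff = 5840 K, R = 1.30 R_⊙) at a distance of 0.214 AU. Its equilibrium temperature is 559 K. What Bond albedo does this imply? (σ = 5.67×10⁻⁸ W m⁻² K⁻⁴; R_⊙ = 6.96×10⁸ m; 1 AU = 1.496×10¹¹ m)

A ≈ 0.58

R_⋆ = 1.30 × 6.96×10⁸ = 9.05×10⁸ m.
d = 0.214 AU = 3.20×10¹⁰ m.
L = 4πR_⋆²σT_⋆⁴ = 4π(9.05×10⁸)² × 5.67×10⁻⁸ × (5840)⁴ = 6.78×10²⁶ W.
S = L/(4πd²) = 5.27×10⁴ W m⁻².
From T_eq⁴ = S(1−A)/(4σ): 1−A = 4σT_eq⁴/S.
1−A = 4 × 5.67×10⁻⁸ × (559)⁴ / 5.27×10⁴ = 0.420.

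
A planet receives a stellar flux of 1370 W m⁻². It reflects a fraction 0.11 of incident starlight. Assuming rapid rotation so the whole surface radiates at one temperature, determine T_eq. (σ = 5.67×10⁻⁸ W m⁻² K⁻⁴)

Energy balance: absorbed = emitted ⇒ πR²·S(1−A) = 4πR²·σT_eq⁴, so T_eq⁴ = S(1−A)/(4σ).
T_eq = [1370 × 0.89 / (4 × 5.67×10⁻⁸)]^(1/4) = (5.38×10⁹)^(1/4) = 271 K.

T_eq ≈ 271 K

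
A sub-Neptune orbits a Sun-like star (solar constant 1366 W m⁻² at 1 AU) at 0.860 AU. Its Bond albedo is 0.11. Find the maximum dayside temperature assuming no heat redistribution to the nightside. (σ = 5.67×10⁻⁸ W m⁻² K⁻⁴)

T_ss ≈ 413 K

Flux at 0.860 AU: S = 1366/0.860² = 1850 W m⁻².
With no redistribution each surface element balances locally: S(1−A) = σT⁴.
T = [1850 × 0.89 / 5.67×10⁻⁸]^(1/4) = (2.90×10¹⁰)^(1/4) = 413 K.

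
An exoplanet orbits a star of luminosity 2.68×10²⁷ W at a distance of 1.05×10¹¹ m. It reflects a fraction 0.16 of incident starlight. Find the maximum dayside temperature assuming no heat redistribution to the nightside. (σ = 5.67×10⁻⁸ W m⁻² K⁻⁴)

T_ss ≈ 732 K

Flux: S = L/(4πd²) = 2.68×10²⁷/(4π×(1.05×10¹¹)²) = 1.93×10⁴ W m⁻².
With no redistribution each surface element balances locally: S(1−A) = σT⁴.
T = [1.93×10⁴ × 0.84 / 5.67×10⁻⁸]^(1/4) = (2.87×10¹¹)^(1/4) = 732 K.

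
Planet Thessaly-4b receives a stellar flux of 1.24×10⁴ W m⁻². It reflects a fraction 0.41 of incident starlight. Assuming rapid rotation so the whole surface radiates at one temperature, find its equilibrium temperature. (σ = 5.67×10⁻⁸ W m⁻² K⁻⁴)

T_eq ≈ 424 K

Energy balance: absorbed = emitted ⇒ πR²·S(1−A) = 4πR²·σT_eq⁴, so T_eq⁴ = S(1−A)/(4σ).
T_eq = [1.24×10⁴ × 0.59 / (4 × 5.67×10⁻⁸)]^(1/4) = (3.23×10¹⁰)^(1/4) = 424 K.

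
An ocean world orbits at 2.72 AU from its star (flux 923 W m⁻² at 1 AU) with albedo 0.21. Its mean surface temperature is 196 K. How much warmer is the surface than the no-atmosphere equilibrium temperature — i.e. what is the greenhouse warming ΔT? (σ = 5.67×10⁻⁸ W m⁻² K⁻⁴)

ΔT ≈ 51.6 K

S = 923/2.72² = 124.8 W m⁻².
T_eq = [S(1−A)/(4σ)]^(1/4) = [124.8×0.79/(4×5.67×10⁻⁸)]^(1/4) = 144.4 K.
ΔT = T_surf − T_eq = 196 − 144.4.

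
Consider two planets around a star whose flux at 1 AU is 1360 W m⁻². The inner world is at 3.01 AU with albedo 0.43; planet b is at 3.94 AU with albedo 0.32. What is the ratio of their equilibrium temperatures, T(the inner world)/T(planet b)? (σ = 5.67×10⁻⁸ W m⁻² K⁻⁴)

T_eq = [S₀(1−A)/(4σd²)]^(1/4), so T ∝ (1−A)^(1/4) / √d.
T₁ = [1360×0.57/(4×5.67×10⁻⁸×3.01²)]^(1/4) = 139.37 K.
T₂ = [1360×0.68/(4×5.67×10⁻⁸×3.94²)]^(1/4) = 127.31 K.

T₁/T₂ ≈ 1.095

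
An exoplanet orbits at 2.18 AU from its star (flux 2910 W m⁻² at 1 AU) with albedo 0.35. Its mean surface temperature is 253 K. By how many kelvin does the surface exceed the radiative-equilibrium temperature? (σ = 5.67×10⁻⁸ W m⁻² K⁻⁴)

S = 2910/2.18² = 612.3 W m⁻².
T_eq = [S(1−A)/(4σ)]^(1/4) = [612.3×0.65/(4×5.67×10⁻⁸)]^(1/4) = 204.7 K.
ΔT = T_surf − T_eq = 253 − 204.7.

ΔT ≈ 48.3 K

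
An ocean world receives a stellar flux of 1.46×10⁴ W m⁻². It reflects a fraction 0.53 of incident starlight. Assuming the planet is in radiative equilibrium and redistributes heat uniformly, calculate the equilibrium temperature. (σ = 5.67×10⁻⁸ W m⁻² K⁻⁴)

Energy balance: absorbed = emitted ⇒ πR²·S(1−A) = 4πR²·σT_eq⁴, so T_eq⁴ = S(1−A)/(4σ).
T_eq = [1.46×10⁴ × 0.47 / (4 × 5.67×10⁻⁸)]^(1/4) = (3.03×10¹⁰)^(1/4) = 417 K.

T_eq ≈ 417 K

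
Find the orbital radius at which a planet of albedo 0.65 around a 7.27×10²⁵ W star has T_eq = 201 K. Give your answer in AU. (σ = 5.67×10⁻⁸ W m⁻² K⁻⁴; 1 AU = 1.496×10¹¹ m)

d ≈ 0.494 AU

From T_eq⁴ = L(1−A)/(16πσd²): d = √[L(1−A)/(16πσT_eq⁴)].
d = √[7.27×10²⁵ × 0.35 / (16π × 5.67×10⁻⁸ × (201)⁴)] = 7.40×10¹⁰ m = 0.494 AU.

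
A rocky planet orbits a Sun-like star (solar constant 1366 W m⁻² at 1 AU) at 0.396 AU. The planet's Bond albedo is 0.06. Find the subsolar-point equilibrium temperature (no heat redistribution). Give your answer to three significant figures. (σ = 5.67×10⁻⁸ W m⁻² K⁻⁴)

Flux at 0.396 AU: S = 1366/0.396² = 8710 W m⁻².
At the subsolar point the surface absorbs S(1−A) and emits σT⁴ per unit area — no factor of 4, since only the local patch is in balance.
T = [8710 × 0.94 / 5.67×10⁻⁸]^(1/4) = (1.44×10¹¹)^(1/4) = 616 K.

T_ss ≈ 616 K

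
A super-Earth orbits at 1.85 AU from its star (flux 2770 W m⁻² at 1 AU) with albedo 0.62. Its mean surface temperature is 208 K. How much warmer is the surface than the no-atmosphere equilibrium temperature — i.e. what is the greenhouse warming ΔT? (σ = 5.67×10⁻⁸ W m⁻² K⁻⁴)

ΔT ≈ 16.1 K

S = 2770/1.85² = 809.3 W m⁻².
T_eq = [S(1−A)/(4σ)]^(1/4) = [809.3×0.38/(4×5.67×10⁻⁸)]^(1/4) = 191.9 K.
ΔT = T_surf − T_eq = 208 − 191.9.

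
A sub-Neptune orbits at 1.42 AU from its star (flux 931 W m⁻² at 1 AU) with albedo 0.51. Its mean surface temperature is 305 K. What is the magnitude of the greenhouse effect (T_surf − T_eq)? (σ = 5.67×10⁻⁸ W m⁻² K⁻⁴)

ΔT ≈ 127.3 K

S = 931/1.42² = 461.7 W m⁻².
T_eq = [S(1−A)/(4σ)]^(1/4) = [461.7×0.49/(4×5.67×10⁻⁸)]^(1/4) = 177.7 K.
ΔT = T_surf − T_eq = 305 − 177.7.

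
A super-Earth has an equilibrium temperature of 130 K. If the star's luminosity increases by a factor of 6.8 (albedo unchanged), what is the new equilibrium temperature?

T_eq ≈ 210 K

T_eq ∝ L^(1/4) · d^(−1/2).
T′ = 130 × 6.8^(1/4) = 210 K.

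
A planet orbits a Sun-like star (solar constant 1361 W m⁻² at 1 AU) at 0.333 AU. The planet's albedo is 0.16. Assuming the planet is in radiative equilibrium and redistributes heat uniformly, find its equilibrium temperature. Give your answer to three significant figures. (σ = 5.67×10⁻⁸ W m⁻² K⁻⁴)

Flux at 0.333 AU: S = 1361/0.333² = 1.23×10⁴ W m⁻².
Energy balance: absorbed = emitted ⇒ πR²·S(1−A) = 4πR²·σT_eq⁴, so T_eq⁴ = S(1−A)/(4σ).
T_eq = [1.23×10⁴ × 0.84 / (4 × 5.67×10⁻⁸)]^(1/4) = (4.55×10¹⁰)^(1/4) = 462 K.

T_eq ≈ 462 K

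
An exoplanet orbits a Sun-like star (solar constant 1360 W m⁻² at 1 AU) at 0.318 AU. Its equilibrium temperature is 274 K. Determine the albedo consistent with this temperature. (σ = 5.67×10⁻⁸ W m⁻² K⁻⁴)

Flux at 0.318 AU: S = 1360/0.318² = 1.34×10⁴ W m⁻².
From T_eq⁴ = S(1−A)/(4σ): 1−A = 4σT_eq⁴/S.
1−A = 4 × 5.67×10⁻⁸ × (274)⁴ / 1.34×10⁴ = 0.095.

A ≈ 0.90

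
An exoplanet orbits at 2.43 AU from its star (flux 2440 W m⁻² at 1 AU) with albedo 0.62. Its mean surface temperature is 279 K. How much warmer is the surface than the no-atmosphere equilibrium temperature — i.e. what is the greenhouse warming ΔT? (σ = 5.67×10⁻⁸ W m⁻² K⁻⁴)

S = 2440/2.43² = 413.2 W m⁻².
T_eq = [S(1−A)/(4σ)]^(1/4) = [413.2×0.38/(4×5.67×10⁻⁸)]^(1/4) = 162.2 K.
ΔT = T_surf − T_eq = 279 − 162.2.

ΔT ≈ 116.8 K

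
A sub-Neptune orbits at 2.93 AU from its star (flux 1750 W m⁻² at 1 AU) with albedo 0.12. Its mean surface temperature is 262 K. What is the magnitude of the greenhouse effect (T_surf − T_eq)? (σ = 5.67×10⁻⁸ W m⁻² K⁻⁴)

ΔT ≈ 94.3 K

S = 1750/2.93² = 203.8 W m⁻².
T_eq = [S(1−A)/(4σ)]^(1/4) = [203.8×0.88/(4×5.67×10⁻⁸)]^(1/4) = 167.7 K.
ΔT = T_surf − T_eq = 262 − 167.7.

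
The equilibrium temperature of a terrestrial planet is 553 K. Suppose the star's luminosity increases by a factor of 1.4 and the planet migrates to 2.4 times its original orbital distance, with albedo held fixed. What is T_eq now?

T_eq ∝ L^(1/4) · d^(−1/2).
T′ = 553 × 1.4^(1/4) / 2.4^(1/2) = 388 K.

T_eq ≈ 388 K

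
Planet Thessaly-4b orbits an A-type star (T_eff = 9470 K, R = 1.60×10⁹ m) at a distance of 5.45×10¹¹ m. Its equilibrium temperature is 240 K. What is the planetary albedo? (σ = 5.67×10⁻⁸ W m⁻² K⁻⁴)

L = 4πR_⋆²σT_⋆⁴ = 4π(1.60×10⁹)² × 5.67×10⁻⁸ × (9470)⁴ = 1.47×10²⁸ W.
S = L/(4πd²) = 3930 W m⁻².
From T_eq⁴ = S(1−A)/(4σ): 1−A = 4σT_eq⁴/S.
1−A = 4 × 5.67×10⁻⁸ × (240)⁴ / 3930 = 0.191.

A ≈ 0.81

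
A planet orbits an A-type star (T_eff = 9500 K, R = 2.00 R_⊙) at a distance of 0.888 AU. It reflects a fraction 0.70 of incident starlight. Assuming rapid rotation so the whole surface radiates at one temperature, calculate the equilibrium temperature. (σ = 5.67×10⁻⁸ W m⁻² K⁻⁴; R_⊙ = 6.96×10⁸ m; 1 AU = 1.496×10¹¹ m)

R_⋆ = 2.00 × 6.96×10⁸ = 1.39×10⁹ m.
d = 0.888 AU = 1.33×10¹¹ m.
L = 4πR_⋆²σT_⋆⁴ = 4π(1.39×10⁹)² × 5.67×10⁻⁸ × (9500)⁴ = 1.12×10²⁸ W.
S = L/(4πd²) = 5.07×10⁴ W m⁻².
Energy balance: absorbed = emitted ⇒ πR²·S(1−A) = 4πR²·σT_eq⁴, so T_eq⁴ = S(1−A)/(4σ).
T_eq = [5.07×10⁴ × 0.30 / (4 × 5.67×10⁻⁸)]^(1/4) = (6.71×10¹⁰)^(1/4) = 509 K.

T_eq ≈ 509 K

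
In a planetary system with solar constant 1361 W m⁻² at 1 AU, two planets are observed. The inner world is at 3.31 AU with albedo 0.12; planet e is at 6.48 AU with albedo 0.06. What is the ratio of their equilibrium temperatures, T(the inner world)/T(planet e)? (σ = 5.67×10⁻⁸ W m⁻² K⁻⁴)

T₁/T₂ ≈ 1.376

T_eq = [S₀(1−A)/(4σd²)]^(1/4), so T ∝ (1−A)^(1/4) / √d.
T₁ = [1361×0.88/(4×5.67×10⁻⁸×3.31²)]^(1/4) = 148.17 K.
T₂ = [1361×0.94/(4×5.67×10⁻⁸×6.48²)]^(1/4) = 107.66 K.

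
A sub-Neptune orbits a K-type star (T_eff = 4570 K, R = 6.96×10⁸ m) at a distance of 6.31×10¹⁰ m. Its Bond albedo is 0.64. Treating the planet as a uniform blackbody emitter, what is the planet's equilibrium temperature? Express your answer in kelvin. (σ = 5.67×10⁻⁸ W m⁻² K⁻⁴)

L = 4πR_⋆²σT_⋆⁴ = 4π(6.96×10⁸)² × 5.67×10⁻⁸ × (4570)⁴ = 1.51×10²⁶ W.
S = L/(4πd²) = 3010 W m⁻².
Energy balance: absorbed = emitted ⇒ πR²·S(1−A) = 4πR²·σT_eq⁴, so T_eq⁴ = S(1−A)/(4σ).
T_eq = [3010 × 0.36 / (4 × 5.67×10⁻⁸)]^(1/4) = (4.78×10⁹)^(1/4) = 263 K.

T_eq ≈ 263 K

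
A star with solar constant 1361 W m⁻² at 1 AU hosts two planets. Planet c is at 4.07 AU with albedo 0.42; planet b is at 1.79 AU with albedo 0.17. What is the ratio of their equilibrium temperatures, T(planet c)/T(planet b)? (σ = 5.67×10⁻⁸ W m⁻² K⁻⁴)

T_eq = [S₀(1−A)/(4σd²)]^(1/4), so T ∝ (1−A)^(1/4) / √d.
T₁ = [1361×0.58/(4×5.67×10⁻⁸×4.07²)]^(1/4) = 120.40 K.
T₂ = [1361×0.83/(4×5.67×10⁻⁸×1.79²)]^(1/4) = 198.56 K.

T₁/T₂ ≈ 0.606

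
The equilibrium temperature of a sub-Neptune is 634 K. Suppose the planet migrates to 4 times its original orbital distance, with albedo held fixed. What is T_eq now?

T_eq ≈ 317 K

T_eq ∝ L^(1/4) · d^(−1/2).
T′ = 634 / 4^(1/2) = 317 K.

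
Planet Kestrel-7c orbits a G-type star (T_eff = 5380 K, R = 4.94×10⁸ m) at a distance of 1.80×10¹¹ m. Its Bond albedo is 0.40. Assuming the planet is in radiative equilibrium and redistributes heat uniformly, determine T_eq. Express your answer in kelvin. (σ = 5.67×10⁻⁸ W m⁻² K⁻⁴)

L = 4πR_⋆²σT_⋆⁴ = 4π(4.94×10⁸)² × 5.67×10⁻⁸ × (5380)⁴ = 1.46×10²⁶ W.
S = L/(4πd²) = 358 W m⁻².
Energy balance: absorbed = emitted ⇒ πR²·S(1−A) = 4πR²·σT_eq⁴, so T_eq⁴ = S(1−A)/(4σ).
T_eq = [358 × 0.60 / (4 × 5.67×10⁻⁸)]^(1/4) = (9.47×10⁸)^(1/4) = 175 K.

T_eq ≈ 175 K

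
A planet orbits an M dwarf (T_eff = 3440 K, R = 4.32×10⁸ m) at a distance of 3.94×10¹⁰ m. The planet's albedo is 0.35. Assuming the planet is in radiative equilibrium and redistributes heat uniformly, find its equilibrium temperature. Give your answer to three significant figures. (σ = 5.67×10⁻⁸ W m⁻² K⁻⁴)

L = 4πR_⋆²σT_⋆⁴ = 4π(4.32×10⁸)² × 5.67×10⁻⁸ × (3440)⁴ = 1.86×10²⁵ W.
S = L/(4πd²) = 955 W m⁻².
Energy balance: absorbed = emitted ⇒ πR²·S(1−A) = 4πR²·σT_eq⁴, so T_eq⁴ = S(1−A)/(4σ).
T_eq = [955 × 0.65 / (4 × 5.67×10⁻⁸)]^(1/4) = (2.74×10⁹)^(1/4) = 229 K.

T_eq ≈ 229 K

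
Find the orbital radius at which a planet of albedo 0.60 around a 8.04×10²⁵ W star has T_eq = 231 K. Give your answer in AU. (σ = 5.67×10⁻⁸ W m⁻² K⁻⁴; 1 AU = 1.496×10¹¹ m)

d ≈ 0.421 AU

From T_eq⁴ = L(1−A)/(16πσd²): d = √[L(1−A)/(16πσT_eq⁴)].
d = √[8.04×10²⁵ × 0.40 / (16π × 5.67×10⁻⁸ × (231)⁴)] = 6.30×10¹⁰ m = 0.421 AU.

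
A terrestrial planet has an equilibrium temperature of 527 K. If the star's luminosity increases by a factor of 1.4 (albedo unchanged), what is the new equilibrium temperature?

T_eq ≈ 573 K

T_eq ∝ L^(1/4) · d^(−1/2).
T′ = 527 × 1.4^(1/4) = 573 K.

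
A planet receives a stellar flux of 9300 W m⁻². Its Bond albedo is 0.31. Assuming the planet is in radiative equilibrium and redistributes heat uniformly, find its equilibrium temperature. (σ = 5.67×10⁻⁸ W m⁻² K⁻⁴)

Energy balance: absorbed = emitted ⇒ πR²·S(1−A) = 4πR²·σT_eq⁴, so T_eq⁴ = S(1−A)/(4σ).
T_eq = [9300 × 0.69 / (4 × 5.67×10⁻⁸)]^(1/4) = (2.83×10¹⁰)^(1/4) = 410 K.

T_eq ≈ 410 K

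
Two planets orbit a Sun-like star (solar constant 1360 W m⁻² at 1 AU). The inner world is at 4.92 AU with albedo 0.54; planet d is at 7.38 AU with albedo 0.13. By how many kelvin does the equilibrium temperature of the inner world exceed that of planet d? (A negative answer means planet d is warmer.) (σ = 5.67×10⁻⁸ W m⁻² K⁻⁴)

T_eq = [S₀(1−A)/(4σd²)]^(1/4), so T ∝ (1−A)^(1/4) / √d.
T₁ = [1360×0.46/(4×5.67×10⁻⁸×4.92²)]^(1/4) = 103.32 K.
T₂ = [1360×0.87/(4×5.67×10⁻⁸×7.38²)]^(1/4) = 98.93 K.

ΔT ≈ 4.4 K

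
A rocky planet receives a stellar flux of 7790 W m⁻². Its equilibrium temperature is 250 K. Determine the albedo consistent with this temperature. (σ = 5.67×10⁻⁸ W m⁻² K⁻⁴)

From T_eq⁴ = S(1−A)/(4σ): 1−A = 4σT_eq⁴/S.
1−A = 4 × 5.67×10⁻⁸ × (250)⁴ / 7790 = 0.114.

A ≈ 0.89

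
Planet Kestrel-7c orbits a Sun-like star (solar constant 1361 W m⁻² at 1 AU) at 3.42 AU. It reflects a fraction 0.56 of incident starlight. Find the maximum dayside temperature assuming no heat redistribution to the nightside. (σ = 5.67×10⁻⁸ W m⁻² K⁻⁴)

Flux at 3.42 AU: S = 1361/3.42² = 116 W m⁻².
With no redistribution each surface element balances locally: S(1−A) = σT⁴.
T = [116 × 0.44 / 5.67×10⁻⁸]^(1/4) = (9.03×10⁸)^(1/4) = 173 K.

T_ss ≈ 173 K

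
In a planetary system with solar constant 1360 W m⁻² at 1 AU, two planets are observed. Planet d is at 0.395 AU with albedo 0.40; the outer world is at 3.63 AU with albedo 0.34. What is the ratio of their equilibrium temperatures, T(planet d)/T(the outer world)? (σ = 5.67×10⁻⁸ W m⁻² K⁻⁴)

T₁/T₂ ≈ 2.960

T_eq = [S₀(1−A)/(4σd²)]^(1/4), so T ∝ (1−A)^(1/4) / √d.
T₁ = [1360×0.60/(4×5.67×10⁻⁸×0.395²)]^(1/4) = 389.68 K.
T₂ = [1360×0.66/(4×5.67×10⁻⁸×3.63²)]^(1/4) = 131.65 K.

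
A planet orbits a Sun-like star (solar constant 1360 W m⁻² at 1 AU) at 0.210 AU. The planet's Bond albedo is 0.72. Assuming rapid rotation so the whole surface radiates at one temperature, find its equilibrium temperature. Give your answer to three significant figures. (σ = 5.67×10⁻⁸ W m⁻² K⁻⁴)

Flux at 0.210 AU: S = 1360/0.210² = 3.08×10⁴ W m⁻².
Energy balance: absorbed = emitted ⇒ πR²·S(1−A) = 4πR²·σT_eq⁴, so T_eq⁴ = S(1−A)/(4σ).
T_eq = [3.08×10⁴ × 0.28 / (4 × 5.67×10⁻⁸)]^(1/4) = (3.81×10¹⁰)^(1/4) = 442 K.

T_eq ≈ 442 K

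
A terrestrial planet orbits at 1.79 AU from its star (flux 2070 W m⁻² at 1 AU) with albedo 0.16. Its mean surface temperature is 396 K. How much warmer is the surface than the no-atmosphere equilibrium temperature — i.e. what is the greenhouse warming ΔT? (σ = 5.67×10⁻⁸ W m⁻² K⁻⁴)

S = 2070/1.79² = 646.0 W m⁻².
T_eq = [S(1−A)/(4σ)]^(1/4) = [646.0×0.84/(4×5.67×10⁻⁸)]^(1/4) = 221.2 K.
ΔT = T_surf − T_eq = 396 − 221.2.

ΔT ≈ 174.8 K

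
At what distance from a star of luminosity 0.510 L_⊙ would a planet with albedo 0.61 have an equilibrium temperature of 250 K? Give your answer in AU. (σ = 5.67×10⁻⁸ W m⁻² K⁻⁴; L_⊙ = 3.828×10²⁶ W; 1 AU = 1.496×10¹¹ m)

d ≈ 0.553 AU

L = 0.510 × 3.828×10²⁶ = 1.95×10²⁶ W.
From T_eq⁴ = L(1−A)/(16πσd²): d = √[L(1−A)/(16πσT_eq⁴)].
d = √[1.95×10²⁶ × 0.39 / (16π × 5.67×10⁻⁸ × (250)⁴)] = 8.27×10¹⁰ m = 0.553 AU.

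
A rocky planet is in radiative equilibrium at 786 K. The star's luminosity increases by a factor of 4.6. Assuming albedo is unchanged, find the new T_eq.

T_eq ∝ L^(1/4) · d^(−1/2).
T′ = 786 × 4.6^(1/4) = 1150 K.

T_eq ≈ 1150 K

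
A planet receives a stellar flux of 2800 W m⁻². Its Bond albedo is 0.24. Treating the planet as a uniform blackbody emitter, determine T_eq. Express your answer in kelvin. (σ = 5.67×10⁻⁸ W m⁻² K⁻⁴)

T_eq ≈ 311 K

Energy balance: absorbed = emitted ⇒ πR²·S(1−A) = 4πR²·σT_eq⁴, so T_eq⁴ = S(1−A)/(4σ).
T_eq = [2800 × 0.76 / (4 × 5.67×10⁻⁸)]^(1/4) = (9.38×10⁹)^(1/4) = 311 K.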